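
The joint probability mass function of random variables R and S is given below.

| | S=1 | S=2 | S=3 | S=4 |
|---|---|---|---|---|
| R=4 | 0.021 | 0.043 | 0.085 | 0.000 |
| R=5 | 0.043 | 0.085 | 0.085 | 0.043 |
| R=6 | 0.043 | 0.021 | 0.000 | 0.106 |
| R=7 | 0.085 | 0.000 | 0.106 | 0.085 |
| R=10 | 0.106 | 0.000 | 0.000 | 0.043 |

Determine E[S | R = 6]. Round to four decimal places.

2.9941

P(R = 6) = 0.170.
Summing S·P(R=x,S=y) over the conditioning event gives 0.509.
E[S | R = 6] = (0.509) / (0.170) = 2.9941.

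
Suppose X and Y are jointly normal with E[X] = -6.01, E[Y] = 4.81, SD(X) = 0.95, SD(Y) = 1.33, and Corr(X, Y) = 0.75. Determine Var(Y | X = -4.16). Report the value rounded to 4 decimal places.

0.7739

The conditional variance in a bivariate normal is σ_Y²(1 − ρ²), independent of x.
Var(Y | X=-4.16) = (1.33)²·(1 − (0.75)²) = 1.7689·0.4375 = 0.7739.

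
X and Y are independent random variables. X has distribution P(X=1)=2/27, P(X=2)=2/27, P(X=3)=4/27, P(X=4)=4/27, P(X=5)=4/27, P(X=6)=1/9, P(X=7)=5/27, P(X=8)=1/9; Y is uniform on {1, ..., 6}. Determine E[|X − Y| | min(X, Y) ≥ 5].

37/30

P(min(X, Y) ≥ 5) = 5/27.
Summing |X−Y|·P(x,y) over outcomes with min(X, Y) ≥ 5 gives 37/162.
E[|X − Y| | min(X, Y) ≥ 5] = (37/162) / (5/27) = 37/30.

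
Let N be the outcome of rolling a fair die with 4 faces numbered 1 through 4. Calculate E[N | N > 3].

Given N > 3, N is equally likely to be any of {4}.
E[N | N > 3] = (4) / 1 = 4.

4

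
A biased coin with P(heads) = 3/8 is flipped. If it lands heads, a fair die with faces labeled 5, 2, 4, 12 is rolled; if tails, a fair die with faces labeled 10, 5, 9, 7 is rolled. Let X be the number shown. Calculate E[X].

7

E[X | heads] = (5+2+4+12)/4 = 23/4.
E[X | tails] = (10+5+9+7)/4 = 31/4.
By the law of total expectation,
E[X] = (3/8)·(23/4) + (5/8)·(31/4) = 7.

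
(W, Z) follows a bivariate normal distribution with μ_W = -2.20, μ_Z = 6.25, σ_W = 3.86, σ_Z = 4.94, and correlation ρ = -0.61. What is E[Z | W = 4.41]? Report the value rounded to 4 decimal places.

E[Z | W=x] = μ_Z + ρ(σ_Z/σ_W)(x − μ_W) for jointly normal variables.
E[Z | W=4.41] = 6.25 + (-0.61)·(4.94/3.86)·(4.41 − (-2.20)) = 6.25 + (-0.780674)·(6.61) = 1.0897.

1.0897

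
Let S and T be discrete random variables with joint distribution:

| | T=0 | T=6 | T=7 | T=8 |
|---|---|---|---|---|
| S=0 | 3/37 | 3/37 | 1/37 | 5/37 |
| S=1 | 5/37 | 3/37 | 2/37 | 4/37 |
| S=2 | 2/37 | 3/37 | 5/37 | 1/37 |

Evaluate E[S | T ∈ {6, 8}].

15/19

P(T ∈ {6, 8}) = 19/37.
Summing S·P(S=x,T=y) over the conditioning event gives 15/37.
E[S | T ∈ {6, 8}] = (15/37) / (19/37) = 15/19.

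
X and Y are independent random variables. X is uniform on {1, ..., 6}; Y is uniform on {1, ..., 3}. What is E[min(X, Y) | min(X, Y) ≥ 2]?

Outcomes with min(X, Y) ≥ 2: (2,2), (2,3), (3,2), (3,3), (4,2), (4,3), (5,2), (5,3), (6,2), (6,3), each with probability 1/18.
E[min(X, Y) | min(X, Y) ≥ 2] = (2 + 2 + 2 + 3 + 2 + 3 + 2 + 3 + 2 + 3) / 10 = 12/5.

12/5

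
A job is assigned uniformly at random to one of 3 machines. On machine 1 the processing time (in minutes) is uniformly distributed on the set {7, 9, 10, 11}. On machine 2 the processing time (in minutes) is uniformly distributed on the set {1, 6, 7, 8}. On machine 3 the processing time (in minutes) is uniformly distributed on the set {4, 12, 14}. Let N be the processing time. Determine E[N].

E[N | machine 1] = (7+9+10+11)/4 = 37/4.
E[N | machine 2] = (1+6+7+8)/4 = 11/2.
E[N | machine 3] = (4+12+14)/3 = 10.
By the law of total expectation,
E[N] = (1/3)·(37/4) + (1/3)·(11/2) + (1/3)·(10) = 33/4.

33/4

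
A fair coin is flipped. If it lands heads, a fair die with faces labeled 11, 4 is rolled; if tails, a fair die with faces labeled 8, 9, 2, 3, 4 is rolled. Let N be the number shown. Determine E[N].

127/20

E[N | heads] = (11+4)/2 = 15/2.
E[N | tails] = (8+9+2+3+4)/5 = 26/5.
E[N] = (1/2)·(15/2) + (1/2)·(26/5) = 127/20.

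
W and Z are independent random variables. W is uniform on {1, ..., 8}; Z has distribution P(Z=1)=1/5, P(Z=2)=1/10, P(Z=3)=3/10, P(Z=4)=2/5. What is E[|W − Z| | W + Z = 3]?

1

P(W + Z = 3) = 3/80.
Summing |W−Z|·P(x,y) over outcomes with W + Z = 3 gives 3/80.
E[|W − Z| | W + Z = 3] = (3/80) / (3/80) = 1.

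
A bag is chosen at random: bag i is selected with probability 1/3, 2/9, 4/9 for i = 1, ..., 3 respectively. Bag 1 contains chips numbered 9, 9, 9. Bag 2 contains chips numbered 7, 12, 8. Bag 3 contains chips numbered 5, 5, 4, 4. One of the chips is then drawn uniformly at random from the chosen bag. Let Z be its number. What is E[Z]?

E[Z | bag 1] = (9+9+9)/3 = 9.
E[Z | bag 2] = (7+12+8)/3 = 9.
E[Z | bag 3] = (5+5+4+4)/4 = 9/2.
By the law of total expectation,
E[Z] = (1/3)·(9) + (2/9)·(9) + (4/9)·(9/2) = 7.

7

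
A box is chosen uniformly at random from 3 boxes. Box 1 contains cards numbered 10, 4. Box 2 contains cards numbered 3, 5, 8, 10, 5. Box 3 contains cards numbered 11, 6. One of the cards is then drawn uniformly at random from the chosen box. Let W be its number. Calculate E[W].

E[W | box 1] = (10+4)/2 = 7.
E[W | box 2] = (3+5+8+10+5)/5 = 31/5.
E[W | box 3] = (11+6)/2 = 17/2.
E[W] = (1/3)·(7) + (1/3)·(31/5) + (1/3)·(17/2) = 217/30.

217/30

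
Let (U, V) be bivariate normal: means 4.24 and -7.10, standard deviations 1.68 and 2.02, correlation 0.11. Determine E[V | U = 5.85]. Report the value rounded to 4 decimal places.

-6.8871

E[V | U=x] = μ_V + ρ(σ_V/σ_U)(x − μ_U) for jointly normal variables.
E[V | U=5.85] = -7.10 + (0.11)·(2.02/1.68)·(5.85 − (4.24)) = -7.10 + (0.13226)·(1.61) = -6.8871.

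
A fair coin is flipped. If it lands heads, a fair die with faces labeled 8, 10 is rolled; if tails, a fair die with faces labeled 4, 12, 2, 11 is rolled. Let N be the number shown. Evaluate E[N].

65/8

E[N | heads] = (8+10)/2 = 9.
E[N | tails] = (4+12+2+11)/4 = 29/4.
By the law of total expectation,
E[N] = (1/2)·(9) + (1/2)·(29/4) = 65/8.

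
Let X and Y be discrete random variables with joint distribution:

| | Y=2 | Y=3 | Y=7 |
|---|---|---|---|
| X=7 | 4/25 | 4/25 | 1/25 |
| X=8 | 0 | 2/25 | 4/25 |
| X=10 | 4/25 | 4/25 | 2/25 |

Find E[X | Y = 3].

P(Y = 3) = 2/5.
Σ X·P over the event = 7·(4/25) + 8·(2/25) + 10·(4/25) = 84/25.
E[X | Y = 3] = (84/25) / (2/5) = 42/5.

42/5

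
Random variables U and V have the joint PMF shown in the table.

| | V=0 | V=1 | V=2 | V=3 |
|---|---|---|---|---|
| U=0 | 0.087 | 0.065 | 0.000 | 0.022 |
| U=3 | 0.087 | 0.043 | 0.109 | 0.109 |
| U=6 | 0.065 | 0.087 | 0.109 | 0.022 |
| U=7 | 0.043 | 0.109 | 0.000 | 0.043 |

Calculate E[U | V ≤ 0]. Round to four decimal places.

P(V ≤ 0) = 0.282.
Σ U·P over the event = 0·(0.087) + 3·(0.087) + 6·(0.065) + 7·(0.043) = 0.952.
E[U | V ≤ 0] = (0.952) / (0.282) = 3.3759.

3.3759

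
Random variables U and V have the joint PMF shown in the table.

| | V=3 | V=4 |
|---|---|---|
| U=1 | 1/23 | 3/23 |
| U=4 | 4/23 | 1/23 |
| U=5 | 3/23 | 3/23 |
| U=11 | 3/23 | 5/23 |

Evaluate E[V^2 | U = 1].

57/4

P(U = 1) = 4/23.
Σ V^2·P over the event = 9·(1/23) + 16·(3/23) = 57/23.
E[V^2 | U = 1] = (57/23) / (4/23) = 57/4.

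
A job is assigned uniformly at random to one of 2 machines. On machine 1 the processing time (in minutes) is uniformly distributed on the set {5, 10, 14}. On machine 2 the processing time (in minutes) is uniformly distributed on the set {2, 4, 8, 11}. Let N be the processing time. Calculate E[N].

191/24

E[N | machine 1] = (5+10+14)/3 = 29/3.
E[N | machine 2] = (2+4+8+11)/4 = 25/4.
E[N] = (1/2)·(29/3) + (1/2)·(25/4) = 191/24.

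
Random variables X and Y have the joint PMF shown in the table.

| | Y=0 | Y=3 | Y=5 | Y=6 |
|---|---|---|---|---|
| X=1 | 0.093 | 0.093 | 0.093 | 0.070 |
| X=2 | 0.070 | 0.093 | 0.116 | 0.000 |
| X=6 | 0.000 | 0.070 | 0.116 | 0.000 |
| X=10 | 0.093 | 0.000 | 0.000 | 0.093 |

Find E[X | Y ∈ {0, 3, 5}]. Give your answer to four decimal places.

3.4444

P(Y ∈ {0, 3, 5}) = 0.837.
Summing X·P(X=x,Y=y) over the conditioning event gives 2.883.
E[X | Y ∈ {0, 3, 5}] = (2.883) / (0.837) = 3.4444.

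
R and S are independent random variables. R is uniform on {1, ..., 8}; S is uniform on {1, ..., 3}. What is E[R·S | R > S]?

P(R > S) = 3/4.
Summing RS·P(x,y) over outcomes with R > S gives 191/24.
E[R·S | R > S] = (191/24) / (3/4) = 191/18.

191/18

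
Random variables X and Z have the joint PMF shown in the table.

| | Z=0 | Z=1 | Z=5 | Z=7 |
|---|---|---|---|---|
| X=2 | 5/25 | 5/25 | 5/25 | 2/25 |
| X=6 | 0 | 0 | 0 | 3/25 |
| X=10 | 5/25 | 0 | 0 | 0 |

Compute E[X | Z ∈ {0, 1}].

P(Z ∈ {0, 1}) = 3/5.
Σ X·P over the event = 2·(5/25) + 2·(5/25) + 10·(5/25) = 14/5.
E[X | Z ∈ {0, 1}] = (14/5) / (3/5) = 14/3.

14/3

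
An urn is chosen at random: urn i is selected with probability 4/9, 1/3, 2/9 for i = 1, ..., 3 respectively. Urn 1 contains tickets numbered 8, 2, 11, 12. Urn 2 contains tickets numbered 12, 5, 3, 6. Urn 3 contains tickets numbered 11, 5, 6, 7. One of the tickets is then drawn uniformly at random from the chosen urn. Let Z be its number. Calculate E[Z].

E[Z | urn 1] = (8+2+11+12)/4 = 33/4.
E[Z | urn 2] = (12+5+3+6)/4 = 13/2.
E[Z | urn 3] = (11+5+6+7)/4 = 29/4.
E[Z] = (4/9)·(33/4) + (1/3)·(13/2) + (2/9)·(29/4) = 67/9.

67/9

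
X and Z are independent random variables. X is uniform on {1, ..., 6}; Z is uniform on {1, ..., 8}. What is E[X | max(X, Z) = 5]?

35/9

Outcomes with max(X, Z) = 5: (1,5), (2,5), (3,5), (4,5), (5,1), (5,2), (5,3), (5,4), (5,5), each with probability 1/48.
E[X | max(X, Z) = 5] = (1 + 2 + 3 + 4 + 5 + 5 + 5 + 5 + 5) / 9 = 35/9.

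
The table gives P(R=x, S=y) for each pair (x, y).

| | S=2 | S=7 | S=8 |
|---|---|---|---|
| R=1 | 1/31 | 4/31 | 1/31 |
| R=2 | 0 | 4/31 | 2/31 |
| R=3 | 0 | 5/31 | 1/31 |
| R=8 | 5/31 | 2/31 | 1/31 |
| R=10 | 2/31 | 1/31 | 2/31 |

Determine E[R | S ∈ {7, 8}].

89/23

P(S ∈ {7, 8}) = 23/31.
Summing R·P(R=x,S=y) over the conditioning event gives 89/31.
E[R | S ∈ {7, 8}] = (89/31) / (23/31) = 89/23.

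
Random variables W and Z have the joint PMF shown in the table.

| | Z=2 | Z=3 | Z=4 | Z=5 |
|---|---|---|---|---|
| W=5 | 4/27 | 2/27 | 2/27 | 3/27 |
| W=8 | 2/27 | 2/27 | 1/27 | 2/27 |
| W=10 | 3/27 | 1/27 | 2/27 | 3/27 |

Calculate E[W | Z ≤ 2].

P(Z ≤ 2) = 1/3.
Σ W·P over the event = 5·(4/27) + 8·(2/27) + 10·(3/27) = 22/9.
E[W | Z ≤ 2] = (22/9) / (1/3) = 22/3.

22/3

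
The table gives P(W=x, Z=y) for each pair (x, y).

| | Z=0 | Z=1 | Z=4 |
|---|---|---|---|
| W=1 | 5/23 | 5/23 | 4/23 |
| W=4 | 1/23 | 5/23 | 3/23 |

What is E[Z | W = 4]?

P(W = 4) = 9/23.
Summing Z·P(W=x,Z=y) over the conditioning event gives 17/23.
E[Z | W = 4] = (17/23) / (9/23) = 17/9.

17/9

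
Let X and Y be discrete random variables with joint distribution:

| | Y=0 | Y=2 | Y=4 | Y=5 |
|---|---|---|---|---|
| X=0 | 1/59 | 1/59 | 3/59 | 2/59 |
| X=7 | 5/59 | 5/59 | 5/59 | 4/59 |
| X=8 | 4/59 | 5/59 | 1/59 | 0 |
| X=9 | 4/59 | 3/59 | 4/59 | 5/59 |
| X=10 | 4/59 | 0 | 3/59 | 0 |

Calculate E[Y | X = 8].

7/5

P(X = 8) = 10/59.
Σ Y·P over the event = 0·(4/59) + 2·(5/59) + 4·(1/59) = 14/59.
E[Y | X = 8] = (14/59) / (10/59) = 7/5.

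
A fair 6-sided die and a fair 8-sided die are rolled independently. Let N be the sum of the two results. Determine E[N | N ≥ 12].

38/3

P(N ≥ 12) = 1/8.
Σ over the event: 12·1/16 + 13·1/24 + 14·1/48 = 19/12.
E[N | N ≥ 12] = (19/12) / (1/8) = 38/3.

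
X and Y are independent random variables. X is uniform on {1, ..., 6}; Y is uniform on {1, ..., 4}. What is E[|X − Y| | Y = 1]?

Outcomes with Y = 1: (1,1), (2,1), (3,1), (4,1), (5,1), (6,1), each with probability 1/24.
E[|X − Y| | Y = 1] = (0 + 1 + 2 + 3 + 4 + 5) / 6 = 5/2.

5/2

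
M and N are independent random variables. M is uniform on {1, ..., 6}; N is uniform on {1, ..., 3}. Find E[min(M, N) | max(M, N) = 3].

P(max(M, N) = 3) = 5/18.
Summing min(M,N)·P(x,y) over outcomes with max(M, N) = 3 gives 1/2.
E[min(M, N) | max(M, N) = 3] = (1/2) / (5/18) = 9/5.

9/5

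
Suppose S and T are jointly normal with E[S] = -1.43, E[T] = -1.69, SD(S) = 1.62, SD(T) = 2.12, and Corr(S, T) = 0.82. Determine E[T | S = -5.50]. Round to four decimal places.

-6.0575

E[T | S=x] = μ_T + ρ(σ_T/σ_S)(x − μ_S) for jointly normal variables.
E[T | S=-5.50] = -1.69 + (0.82)·(2.12/1.62)·(-5.50 − (-1.43)) = -1.69 + (1.0731)·(-4.07) = -6.0575.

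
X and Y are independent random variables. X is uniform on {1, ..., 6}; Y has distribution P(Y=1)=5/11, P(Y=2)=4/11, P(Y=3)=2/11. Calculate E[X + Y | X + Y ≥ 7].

143/19

P(X + Y ≥ 7) = 19/66.
Summing (X+Y)·P(x,y) over outcomes with X + Y ≥ 7 gives 13/6.
E[X + Y | X + Y ≥ 7] = (13/6) / (19/66) = 143/19.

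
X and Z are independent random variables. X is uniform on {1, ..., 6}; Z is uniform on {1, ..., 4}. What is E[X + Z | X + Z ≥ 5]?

P(X + Z ≥ 5) = 3/4.
Summing (X+Z)·P(x,y) over outcomes with X + Z ≥ 5 gives 31/6.
E[X + Z | X + Z ≥ 5] = (31/6) / (3/4) = 62/9.

62/9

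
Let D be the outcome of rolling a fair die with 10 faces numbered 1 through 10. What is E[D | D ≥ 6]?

8

Given D ≥ 6, D is equally likely to be any of {6, 7, 8, 9, 10}.
E[D | D ≥ 6] = (6 + 7 + 8 + 9 + 10) / 5 = 8.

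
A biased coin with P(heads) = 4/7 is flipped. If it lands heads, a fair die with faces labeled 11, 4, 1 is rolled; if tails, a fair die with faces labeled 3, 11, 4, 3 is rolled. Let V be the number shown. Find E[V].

E[V | heads] = (11+4+1)/3 = 16/3.
E[V | tails] = (3+11+4+3)/4 = 21/4.
By the law of total expectation,
E[V] = (4/7)·(16/3) + (3/7)·(21/4) = 445/84.

445/84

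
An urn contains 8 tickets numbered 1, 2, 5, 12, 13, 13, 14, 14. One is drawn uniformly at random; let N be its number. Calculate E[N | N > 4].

P(N > 4) = 3/4.
Σ over the event: 5·1/8 + 12·1/8 + 13·1/4 + 14·1/4 = 71/8.
E[N | N > 4] = (71/8) / (3/4) = 71/6.

71/6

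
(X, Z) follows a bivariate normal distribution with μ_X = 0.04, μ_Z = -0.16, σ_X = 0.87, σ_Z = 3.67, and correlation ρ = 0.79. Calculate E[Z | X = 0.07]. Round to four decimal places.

-0.0600

The regression of Z on X has slope ρ·σ_Z/σ_X and passes through (μ_X, μ_Z).
E[Z | X=0.07] = -0.16 + (0.79)·(3.67/0.87)·(0.07 − (0.04)) = -0.16 + (3.3325)·(0.03) = -0.0600.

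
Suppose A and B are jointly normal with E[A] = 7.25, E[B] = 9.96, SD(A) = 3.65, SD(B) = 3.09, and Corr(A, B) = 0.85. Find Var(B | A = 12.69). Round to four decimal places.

For a bivariate normal, Var(B | A=x) = σ_B²(1 − ρ²).
Var(B | A=12.69) = (3.09)²·(1 − (0.85)²) = 9.5481·0.2775 = 2.6496.

2.6496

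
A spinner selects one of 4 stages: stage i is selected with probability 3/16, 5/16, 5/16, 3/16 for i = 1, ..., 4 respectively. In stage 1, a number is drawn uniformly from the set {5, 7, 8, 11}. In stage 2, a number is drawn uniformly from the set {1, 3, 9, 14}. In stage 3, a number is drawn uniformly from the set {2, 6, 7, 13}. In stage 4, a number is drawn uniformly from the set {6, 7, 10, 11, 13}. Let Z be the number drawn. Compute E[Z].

E[Z | stage 1] = (5+7+8+11)/4 = 31/4.
E[Z | stage 2] = (1+3+9+14)/4 = 27/4.
E[Z | stage 3] = (2+6+7+13)/4 = 7.
E[Z | stage 4] = (6+7+10+11+13)/5 = 47/5.
E[Z] = (3/16)·(31/4) + (5/16)·(27/4) + (5/16)·(7) + (3/16)·(47/5) = 601/80.

601/80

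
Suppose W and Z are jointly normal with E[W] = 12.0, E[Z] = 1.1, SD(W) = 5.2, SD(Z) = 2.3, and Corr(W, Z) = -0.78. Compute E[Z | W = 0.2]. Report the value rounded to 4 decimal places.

5.1710

E[Z | W=x] = μ_Z + ρ(σ_Z/σ_W)(x − μ_W) for jointly normal variables.
E[Z | W=0.2] = 1.1 + (-0.78)·(2.3/5.2)·(0.2 − (12.0)) = 1.1 + (-0.345)·(-11.8) = 5.1710.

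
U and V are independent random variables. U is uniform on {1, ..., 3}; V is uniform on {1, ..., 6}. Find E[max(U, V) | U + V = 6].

Outcomes with U + V = 6: (1,5), (2,4), (3,3), each with probability 1/18.
E[max(U, V) | U + V = 6] = (5 + 4 + 3) / 3 = 4.

4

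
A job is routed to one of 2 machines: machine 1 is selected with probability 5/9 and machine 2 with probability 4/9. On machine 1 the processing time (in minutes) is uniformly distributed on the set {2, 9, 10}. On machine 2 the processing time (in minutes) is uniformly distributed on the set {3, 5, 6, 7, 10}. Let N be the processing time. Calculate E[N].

299/45

E[N | machine 1] = (2+9+10)/3 = 7.
E[N | machine 2] = (3+5+6+7+10)/5 = 31/5.
E[N] = (5/9)·(7) + (4/9)·(31/5) = 299/45.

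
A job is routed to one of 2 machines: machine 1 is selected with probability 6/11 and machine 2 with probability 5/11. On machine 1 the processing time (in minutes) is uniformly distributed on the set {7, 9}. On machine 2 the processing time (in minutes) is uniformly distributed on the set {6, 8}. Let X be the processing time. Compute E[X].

83/11

E[X | machine 1] = (7+9)/2 = 8.
E[X | machine 2] = (6+8)/2 = 7.
E[X] = (6/11)·(8) + (5/11)·(7) = 83/11.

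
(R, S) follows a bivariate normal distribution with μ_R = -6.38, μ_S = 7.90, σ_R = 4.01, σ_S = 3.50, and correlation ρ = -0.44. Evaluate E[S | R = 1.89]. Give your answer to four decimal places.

For a bivariate normal, E[S | R=x] = μ_S + ρ·(σ_S/σ_R)·(x − μ_R).
E[S | R=1.89] = 7.90 + (-0.44)·(3.50/4.01)·(1.89 − (-6.38)) = 7.90 + (-0.38404)·(8.27) = 4.7240.

4.7240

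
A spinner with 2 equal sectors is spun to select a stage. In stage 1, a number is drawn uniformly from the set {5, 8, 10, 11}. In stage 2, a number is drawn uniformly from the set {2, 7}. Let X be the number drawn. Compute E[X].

E[X | stage 1] = (5+8+10+11)/4 = 17/2.
E[X | stage 2] = (2+7)/2 = 9/2.
By the law of total expectation,
E[X] = (1/2)·(17/2) + (1/2)·(9/2) = 13/2.

13/2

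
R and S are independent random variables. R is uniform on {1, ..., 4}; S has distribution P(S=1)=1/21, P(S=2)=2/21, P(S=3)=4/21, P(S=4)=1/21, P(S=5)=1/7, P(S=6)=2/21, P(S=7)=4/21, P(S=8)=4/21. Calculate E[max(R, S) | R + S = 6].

P(R + S = 6) = 5/42.
Summing max(R,S)·P(x,y) over outcomes with R + S = 6 gives 13/28.
E[max(R, S) | R + S = 6] = (13/28) / (5/42) = 39/10.

39/10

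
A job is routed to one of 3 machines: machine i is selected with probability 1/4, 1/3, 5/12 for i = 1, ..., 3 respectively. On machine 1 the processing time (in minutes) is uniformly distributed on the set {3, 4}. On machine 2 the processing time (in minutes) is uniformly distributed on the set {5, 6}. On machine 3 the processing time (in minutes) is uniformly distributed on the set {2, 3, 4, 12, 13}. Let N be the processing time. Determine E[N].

E[N | machine 1] = (3+4)/2 = 7/2.
E[N | machine 2] = (5+6)/2 = 11/2.
E[N | machine 3] = (2+3+4+12+13)/5 = 34/5.
E[N] = (1/4)·(7/2) + (1/3)·(11/2) + (5/12)·(34/5) = 133/24.

133/24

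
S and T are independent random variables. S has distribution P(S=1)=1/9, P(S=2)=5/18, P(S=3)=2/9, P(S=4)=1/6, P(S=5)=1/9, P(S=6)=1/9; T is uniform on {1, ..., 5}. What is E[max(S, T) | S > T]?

17/4

P(S > T) = 4/9.
Summing max(S,T)·P(x,y) over outcomes with S > T gives 17/9.
E[max(S, T) | S > T] = (17/9) / (4/9) = 17/4.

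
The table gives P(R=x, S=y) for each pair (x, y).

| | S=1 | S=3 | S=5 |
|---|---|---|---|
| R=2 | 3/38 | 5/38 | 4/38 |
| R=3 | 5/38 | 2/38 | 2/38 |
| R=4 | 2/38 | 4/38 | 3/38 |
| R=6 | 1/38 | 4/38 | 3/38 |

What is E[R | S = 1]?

P(S = 1) = 11/38.
Σ R·P over the event = 2·(3/38) + 3·(5/38) + 4·(2/38) + 6·(1/38) = 35/38.
E[R | S = 1] = (35/38) / (11/38) = 35/11.

35/11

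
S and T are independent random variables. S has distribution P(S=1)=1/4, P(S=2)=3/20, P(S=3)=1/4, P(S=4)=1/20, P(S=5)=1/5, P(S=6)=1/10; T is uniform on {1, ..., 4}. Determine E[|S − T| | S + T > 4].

2

P(S + T > 4) = 27/40.
Summing |S−T|·P(x,y) over outcomes with S + T > 4 gives 27/20.
E[|S − T| | S + T > 4] = (27/20) / (27/40) = 2.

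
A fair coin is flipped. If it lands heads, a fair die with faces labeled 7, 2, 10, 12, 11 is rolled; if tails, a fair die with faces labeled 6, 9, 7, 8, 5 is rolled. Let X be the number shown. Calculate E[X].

E[X | heads] = (7+2+10+12+11)/5 = 42/5.
E[X | tails] = (6+9+7+8+5)/5 = 7.
By the law of total expectation,
E[X] = (1/2)·(42/5) + (1/2)·(7) = 77/10.

77/10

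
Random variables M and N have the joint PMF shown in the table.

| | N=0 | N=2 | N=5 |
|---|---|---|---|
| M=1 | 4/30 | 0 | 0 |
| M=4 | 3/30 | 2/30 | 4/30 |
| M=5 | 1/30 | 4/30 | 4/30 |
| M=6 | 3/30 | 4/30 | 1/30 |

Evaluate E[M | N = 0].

39/11

P(N = 0) = 11/30.
Σ M·P over the event = 1·(4/30) + 4·(3/30) + 5·(1/30) + 6·(3/30) = 13/10.
E[M | N = 0] = (13/10) / (11/30) = 39/11.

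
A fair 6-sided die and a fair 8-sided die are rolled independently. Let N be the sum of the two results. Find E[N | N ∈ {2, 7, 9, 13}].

124/15

P(N ∈ {2, 7, 9, 13}) = 5/16.
Σ over the event: 2·1/48 + 7·1/8 + 9·1/8 + 13·1/24 = 31/12.
E[N | N ∈ {2, 7, 9, 13}] = (31/12) / (5/16) = 124/15.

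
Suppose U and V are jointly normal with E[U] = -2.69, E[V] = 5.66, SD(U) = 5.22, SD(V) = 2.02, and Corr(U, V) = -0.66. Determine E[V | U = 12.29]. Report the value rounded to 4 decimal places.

1.8341

E[V | U=x] = μ_V + ρ(σ_V/σ_U)(x − μ_U) for jointly normal variables.
E[V | U=12.29] = 5.66 + (-0.66)·(2.02/5.22)·(12.29 − (-2.69)) = 5.66 + (-0.2554)·(14.98) = 1.8341.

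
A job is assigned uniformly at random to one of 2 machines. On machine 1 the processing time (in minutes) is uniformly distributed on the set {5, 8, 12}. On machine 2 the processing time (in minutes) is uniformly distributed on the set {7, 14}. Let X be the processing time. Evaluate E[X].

113/12

E[X | machine 1] = (5+8+12)/3 = 25/3.
E[X | machine 2] = (7+14)/2 = 21/2.
E[X] = (1/2)·(25/3) + (1/2)·(21/2) = 113/12.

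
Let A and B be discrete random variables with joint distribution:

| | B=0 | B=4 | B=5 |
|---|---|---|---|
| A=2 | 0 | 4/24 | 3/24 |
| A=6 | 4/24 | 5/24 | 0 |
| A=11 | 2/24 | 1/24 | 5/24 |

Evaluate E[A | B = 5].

61/8

P(B = 5) = 1/3.
Σ A·P over the event = 2·(3/24) + 11·(5/24) = 61/24.
E[A | B = 5] = (61/24) / (1/3) = 61/8.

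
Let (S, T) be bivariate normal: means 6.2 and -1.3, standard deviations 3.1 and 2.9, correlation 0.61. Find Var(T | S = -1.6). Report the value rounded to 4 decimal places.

5.2806

The conditional variance in a bivariate normal is σ_T²(1 − ρ²), independent of x.
Var(T | S=-1.6) = (2.9)²·(1 − (0.61)²) = 8.41·0.6279 = 5.2806.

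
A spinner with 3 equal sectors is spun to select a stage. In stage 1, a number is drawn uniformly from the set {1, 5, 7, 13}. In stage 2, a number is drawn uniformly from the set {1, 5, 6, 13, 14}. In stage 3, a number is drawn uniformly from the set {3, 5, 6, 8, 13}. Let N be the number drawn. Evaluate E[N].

71/10

E[N | stage 1] = (1+5+7+13)/4 = 13/2.
E[N | stage 2] = (1+5+6+13+14)/5 = 39/5.
E[N | stage 3] = (3+5+6+8+13)/5 = 7.
By the law of total expectation,
E[N] = (1/3)·(13/2) + (1/3)·(39/5) + (1/3)·(7) = 71/10.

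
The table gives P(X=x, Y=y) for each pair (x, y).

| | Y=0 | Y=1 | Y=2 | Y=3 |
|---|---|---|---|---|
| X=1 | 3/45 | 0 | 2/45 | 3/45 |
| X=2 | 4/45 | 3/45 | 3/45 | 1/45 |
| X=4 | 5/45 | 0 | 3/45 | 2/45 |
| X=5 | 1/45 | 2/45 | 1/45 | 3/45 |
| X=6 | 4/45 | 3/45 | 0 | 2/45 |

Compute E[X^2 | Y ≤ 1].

P(Y ≤ 1) = 5/9.
Σ X^2·P over the event = 1·(3/45) + 4·(4/45) + 4·(3/45) + 16·(5/45) + 25·(1/45) + 25·(2/45) + 36·(4/45) + 36·(3/45) = 146/15.
E[X^2 | Y ≤ 1] = (146/15) / (5/9) = 438/25.

438/25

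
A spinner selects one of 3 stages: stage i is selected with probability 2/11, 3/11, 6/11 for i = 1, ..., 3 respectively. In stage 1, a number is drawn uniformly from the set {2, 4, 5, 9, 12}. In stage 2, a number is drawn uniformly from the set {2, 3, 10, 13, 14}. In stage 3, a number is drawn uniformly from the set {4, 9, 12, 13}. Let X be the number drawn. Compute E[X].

E[X | stage 1] = (2+4+5+9+12)/5 = 32/5.
E[X | stage 2] = (2+3+10+13+14)/5 = 42/5.
E[X | stage 3] = (4+9+12+13)/4 = 19/2.
E[X] = (2/11)·(32/5) + (3/11)·(42/5) + (6/11)·(19/2) = 95/11.

95/11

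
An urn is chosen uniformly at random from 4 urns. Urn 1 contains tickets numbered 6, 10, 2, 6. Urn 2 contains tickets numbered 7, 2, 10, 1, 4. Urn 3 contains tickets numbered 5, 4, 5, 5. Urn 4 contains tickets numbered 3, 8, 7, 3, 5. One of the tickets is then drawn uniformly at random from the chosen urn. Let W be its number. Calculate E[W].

E[W | urn 1] = (6+10+2+6)/4 = 6.
E[W | urn 2] = (7+2+10+1+4)/5 = 24/5.
E[W | urn 3] = (5+4+5+5)/4 = 19/4.
E[W | urn 4] = (3+8+7+3+5)/5 = 26/5.
By the law of total expectation,
E[W] = (1/4)·(6) + (1/4)·(24/5) + (1/4)·(19/4) + (1/4)·(26/5) = 83/16.

83/16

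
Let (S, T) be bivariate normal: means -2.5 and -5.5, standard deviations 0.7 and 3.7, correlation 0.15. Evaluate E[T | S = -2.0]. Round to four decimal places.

For a bivariate normal, E[T | S=x] = μ_T + ρ·(σ_T/σ_S)·(x − μ_S).
E[T | S=-2.0] = -5.5 + (0.15)·(3.7/0.7)·(-2.0 − (-2.5)) = -5.5 + (0.79286)·(0.5) = -5.1036.

-5.1036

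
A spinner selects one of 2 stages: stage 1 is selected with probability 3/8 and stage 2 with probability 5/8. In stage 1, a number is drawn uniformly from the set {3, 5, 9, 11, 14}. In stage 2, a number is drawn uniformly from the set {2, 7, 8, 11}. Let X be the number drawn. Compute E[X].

E[X | stage 1] = (3+5+9+11+14)/5 = 42/5.
E[X | stage 2] = (2+7+8+11)/4 = 7.
By the law of total expectation,
E[X] = (3/8)·(42/5) + (5/8)·(7) = 301/40.

301/40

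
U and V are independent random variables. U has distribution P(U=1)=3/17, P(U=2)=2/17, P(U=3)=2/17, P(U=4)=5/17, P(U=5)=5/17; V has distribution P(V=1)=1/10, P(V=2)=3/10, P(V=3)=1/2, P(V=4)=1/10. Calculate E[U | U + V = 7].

P(U + V = 7) = 21/85.
Summing U·P(x,y) over outcomes with U + V = 7 gives 181/170.
E[U | U + V = 7] = (181/170) / (21/85) = 181/42.

181/42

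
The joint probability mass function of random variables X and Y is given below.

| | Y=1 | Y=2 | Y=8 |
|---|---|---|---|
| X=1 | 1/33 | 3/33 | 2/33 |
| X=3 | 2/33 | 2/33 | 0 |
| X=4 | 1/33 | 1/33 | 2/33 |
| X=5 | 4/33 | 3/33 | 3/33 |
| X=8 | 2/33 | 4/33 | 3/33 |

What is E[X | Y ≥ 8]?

P(Y ≥ 8) = 10/33.
Summing X·P(X=x,Y=y) over the conditioning event gives 49/33.
E[X | Y ≥ 8] = (49/33) / (10/33) = 49/10.

49/10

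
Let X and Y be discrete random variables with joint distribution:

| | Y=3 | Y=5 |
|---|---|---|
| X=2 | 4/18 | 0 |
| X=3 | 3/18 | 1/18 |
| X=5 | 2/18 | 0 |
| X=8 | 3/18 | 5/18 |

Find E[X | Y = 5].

43/6

P(Y = 5) = 1/3.
Σ X·P over the event = 3·(1/18) + 8·(5/18) = 43/18.
E[X | Y = 5] = (43/18) / (1/3) = 43/6.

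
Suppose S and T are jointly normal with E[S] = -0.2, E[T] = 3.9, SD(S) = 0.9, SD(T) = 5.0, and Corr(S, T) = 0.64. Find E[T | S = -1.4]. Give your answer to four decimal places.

For a bivariate normal, E[T | S=x] = μ_T + ρ·(σ_T/σ_S)·(x − μ_S).
E[T | S=-1.4] = 3.9 + (0.64)·(5.0/0.9)·(-1.4 − (-0.2)) = 3.9 + (3.5556)·(-1.2) = -0.3667.

-0.3667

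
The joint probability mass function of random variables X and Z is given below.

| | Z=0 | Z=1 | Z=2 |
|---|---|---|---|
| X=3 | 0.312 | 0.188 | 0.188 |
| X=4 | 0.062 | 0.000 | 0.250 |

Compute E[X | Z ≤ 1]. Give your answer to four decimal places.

P(Z ≤ 1) = 0.562.
Summing X·P(X=x,Z=y) over the conditioning event gives 1.748.
E[X | Z ≤ 1] = (1.748) / (0.562) = 3.1103.

3.1103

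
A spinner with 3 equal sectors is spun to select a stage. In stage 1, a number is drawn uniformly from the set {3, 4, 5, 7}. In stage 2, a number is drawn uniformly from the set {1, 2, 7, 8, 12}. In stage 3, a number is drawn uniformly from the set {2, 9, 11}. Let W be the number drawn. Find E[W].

217/36

E[W | stage 1] = (3+4+5+7)/4 = 19/4.
E[W | stage 2] = (1+2+7+8+12)/5 = 6.
E[W | stage 3] = (2+9+11)/3 = 22/3.
By the law of total expectation,
E[W] = (1/3)·(19/4) + (1/3)·(6) + (1/3)·(22/3) = 217/36.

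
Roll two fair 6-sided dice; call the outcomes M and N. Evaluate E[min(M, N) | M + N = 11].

5

Outcomes with M + N = 11: (5,6), (6,5), each with probability 1/36.
E[min(M, N) | M + N = 11] = (5 + 5) / 2 = 5.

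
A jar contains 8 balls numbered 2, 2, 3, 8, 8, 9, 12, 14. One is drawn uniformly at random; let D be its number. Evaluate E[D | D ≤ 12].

P(D ≤ 12) = 7/8.
Σ over the event: 2·1/4 + 3·1/8 + 8·1/4 + 9·1/8 + 12·1/8 = 11/2.
E[D | D ≤ 12] = (11/2) / (7/8) = 44/7.

44/7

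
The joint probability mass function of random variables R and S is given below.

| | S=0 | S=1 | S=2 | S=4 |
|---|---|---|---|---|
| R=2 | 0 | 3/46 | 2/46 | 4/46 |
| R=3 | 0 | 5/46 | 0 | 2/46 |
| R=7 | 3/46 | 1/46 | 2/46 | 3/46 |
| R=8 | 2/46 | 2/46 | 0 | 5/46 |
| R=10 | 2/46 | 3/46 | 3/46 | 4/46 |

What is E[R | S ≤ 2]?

179/28

P(S ≤ 2) = 14/23.
Summing R·P(R=x,S=y) over the conditioning event gives 179/46.
E[R | S ≤ 2] = (179/46) / (14/23) = 179/28.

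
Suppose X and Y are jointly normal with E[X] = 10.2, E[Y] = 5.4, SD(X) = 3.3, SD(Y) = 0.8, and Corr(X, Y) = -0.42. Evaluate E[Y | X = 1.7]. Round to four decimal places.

6.2655

The regression of Y on X has slope ρ·σ_Y/σ_X and passes through (μ_X, μ_Y).
E[Y | X=1.7] = 5.4 + (-0.42)·(0.8/3.3)·(1.7 − (10.2)) = 5.4 + (-0.10182)·(-8.5) = 6.2655.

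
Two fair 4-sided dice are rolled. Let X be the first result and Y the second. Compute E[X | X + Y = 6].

P(X + Y = 6) = 3/16.
Summing X·P(x,y) over outcomes with X + Y = 6 gives 9/16.
E[X | X + Y = 6] = (9/16) / (3/16) = 3.

3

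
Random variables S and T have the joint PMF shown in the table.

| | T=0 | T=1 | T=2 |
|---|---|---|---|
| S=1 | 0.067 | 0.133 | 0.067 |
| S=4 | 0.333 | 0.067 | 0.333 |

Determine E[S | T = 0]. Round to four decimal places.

P(T = 0) = 0.400.
Σ S·P over the event = 1·(0.067) + 4·(0.333) = 1.399.
E[S | T = 0] = (1.399) / (0.400) = 3.4975.

3.4975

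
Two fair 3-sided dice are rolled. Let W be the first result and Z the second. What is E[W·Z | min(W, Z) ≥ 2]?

Outcomes with min(W, Z) ≥ 2: (2,2), (2,3), (3,2), (3,3), each with probability 1/9.
E[W·Z | min(W, Z) ≥ 2] = (4 + 6 + 6 + 9) / 4 = 25/4.

25/4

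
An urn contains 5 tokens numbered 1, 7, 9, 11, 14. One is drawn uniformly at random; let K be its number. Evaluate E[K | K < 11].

17/3

P(K < 11) = 3/5.
Σ over the event: 1·1/5 + 7·1/5 + 9·1/5 = 17/5.
E[K | K < 11] = (17/5) / (3/5) = 17/3.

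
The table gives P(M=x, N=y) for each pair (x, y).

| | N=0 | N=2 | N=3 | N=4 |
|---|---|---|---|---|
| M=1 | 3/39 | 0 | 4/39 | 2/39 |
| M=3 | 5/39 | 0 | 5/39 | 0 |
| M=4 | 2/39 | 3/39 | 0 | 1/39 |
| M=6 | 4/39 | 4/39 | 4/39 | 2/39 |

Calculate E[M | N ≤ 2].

86/21

P(N ≤ 2) = 7/13.
Σ M·P over the event = 1·(3/39) + 3·(5/39) + 4·(2/39) + 4·(3/39) + 6·(4/39) + 6·(4/39) = 86/39.
E[M | N ≤ 2] = (86/39) / (7/13) = 86/21.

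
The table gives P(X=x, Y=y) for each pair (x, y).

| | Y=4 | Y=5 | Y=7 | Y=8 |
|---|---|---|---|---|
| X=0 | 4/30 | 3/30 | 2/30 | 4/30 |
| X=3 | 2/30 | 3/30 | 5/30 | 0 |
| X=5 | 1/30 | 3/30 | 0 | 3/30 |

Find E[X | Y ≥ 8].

15/7

P(Y ≥ 8) = 7/30.
Σ X·P over the event = 0·(4/30) + 5·(3/30) = 1/2.
E[X | Y ≥ 8] = (1/2) / (7/30) = 15/7.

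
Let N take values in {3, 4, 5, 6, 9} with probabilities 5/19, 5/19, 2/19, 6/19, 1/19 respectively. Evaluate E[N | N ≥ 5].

P(N ≥ 5) = 9/19.
Σ over the event: 5·2/19 + 6·6/19 + 9·1/19 = 55/19.
E[N | N ≥ 5] = (55/19) / (9/19) = 55/9.

55/9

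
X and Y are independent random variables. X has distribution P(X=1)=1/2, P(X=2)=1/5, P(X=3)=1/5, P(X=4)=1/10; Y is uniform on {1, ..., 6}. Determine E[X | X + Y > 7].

P(X + Y > 7) = 3/20.
Summing X·P(x,y) over outcomes with X + Y > 7 gives 7/15.
E[X | X + Y > 7] = (7/15) / (3/20) = 28/9.

28/9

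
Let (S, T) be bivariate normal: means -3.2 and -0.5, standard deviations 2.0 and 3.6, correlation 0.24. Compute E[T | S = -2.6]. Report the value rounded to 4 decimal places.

E[T | S=x] = μ_T + ρ(σ_T/σ_S)(x − μ_S) for jointly normal variables.
E[T | S=-2.6] = -0.5 + (0.24)·(3.6/2.0)·(-2.6 − (-3.2)) = -0.5 + (0.432)·(0.6) = -0.2408.

-0.2408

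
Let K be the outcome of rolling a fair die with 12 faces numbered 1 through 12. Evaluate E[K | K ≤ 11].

6

Given K ≤ 11, K is equally likely to be any of {1, 2, 3, 4, 5, 6, 7, 8, 9, 10, 11}.
E[K | K ≤ 11] = (1 + 2 + 3 + 4 + 5 + 6 + 7 + 8 + 9 + 10 + 11) / 11 = 6.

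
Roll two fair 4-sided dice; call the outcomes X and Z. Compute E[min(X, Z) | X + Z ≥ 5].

23/10

Outcomes with X + Z ≥ 5: (1,4), (2,3), (2,4), (3,2), (3,3), (3,4), (4,1), (4,2), (4,3), (4,4), each with probability 1/16.
E[min(X, Z) | X + Z ≥ 5] = (1 + 2 + 2 + 2 + 3 + 3 + 1 + 2 + 3 + 4) / 10 = 23/10.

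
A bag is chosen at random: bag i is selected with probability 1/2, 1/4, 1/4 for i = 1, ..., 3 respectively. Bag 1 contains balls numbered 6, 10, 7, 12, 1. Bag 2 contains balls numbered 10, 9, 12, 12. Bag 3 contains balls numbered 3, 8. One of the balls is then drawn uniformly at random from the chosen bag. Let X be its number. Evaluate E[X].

613/80

E[X | bag 1] = (6+10+7+12+1)/5 = 36/5.
E[X | bag 2] = (10+9+12+12)/4 = 43/4.
E[X | bag 3] = (3+8)/2 = 11/2.
E[X] = (1/2)·(36/5) + (1/4)·(43/4) + (1/4)·(11/2) = 613/80.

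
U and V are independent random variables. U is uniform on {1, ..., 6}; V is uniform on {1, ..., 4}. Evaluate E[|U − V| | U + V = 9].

Outcomes with U + V = 9: (5,4), (6,3), each with probability 1/24.
E[|U − V| | U + V = 9] = (1 + 3) / 2 = 2.

2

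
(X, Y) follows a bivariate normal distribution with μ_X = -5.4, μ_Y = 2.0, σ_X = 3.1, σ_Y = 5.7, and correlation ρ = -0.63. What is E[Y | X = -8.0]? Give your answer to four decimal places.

E[Y | X=x] = μ_Y + ρ(σ_Y/σ_X)(x − μ_X) for jointly normal variables.
E[Y | X=-8.0] = 2.0 + (-0.63)·(5.7/3.1)·(-8.0 − (-5.4)) = 2.0 + (-1.1584)·(-2.6) = 5.0118.

5.0118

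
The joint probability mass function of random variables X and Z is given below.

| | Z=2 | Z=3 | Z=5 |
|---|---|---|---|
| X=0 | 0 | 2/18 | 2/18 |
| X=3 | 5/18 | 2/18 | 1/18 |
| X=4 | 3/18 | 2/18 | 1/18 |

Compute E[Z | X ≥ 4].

P(X ≥ 4) = 1/3.
Σ Z·P over the event = 2·(3/18) + 3·(2/18) + 5·(1/18) = 17/18.
E[Z | X ≥ 4] = (17/18) / (1/3) = 17/6.

17/6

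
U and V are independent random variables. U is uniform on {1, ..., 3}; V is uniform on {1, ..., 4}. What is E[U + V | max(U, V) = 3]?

P(max(U, V) = 3) = 5/12.
Summing (U+V)·P(x,y) over outcomes with max(U, V) = 3 gives 2.
E[U + V | max(U, V) = 3] = (2) / (5/12) = 24/5.

24/5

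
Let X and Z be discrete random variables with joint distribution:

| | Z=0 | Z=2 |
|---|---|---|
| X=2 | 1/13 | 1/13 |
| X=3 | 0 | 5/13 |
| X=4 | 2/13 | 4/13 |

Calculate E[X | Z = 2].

33/10

P(Z = 2) = 10/13.
Σ X·P over the event = 2·(1/13) + 3·(5/13) + 4·(4/13) = 33/13.
E[X | Z = 2] = (33/13) / (10/13) = 33/10.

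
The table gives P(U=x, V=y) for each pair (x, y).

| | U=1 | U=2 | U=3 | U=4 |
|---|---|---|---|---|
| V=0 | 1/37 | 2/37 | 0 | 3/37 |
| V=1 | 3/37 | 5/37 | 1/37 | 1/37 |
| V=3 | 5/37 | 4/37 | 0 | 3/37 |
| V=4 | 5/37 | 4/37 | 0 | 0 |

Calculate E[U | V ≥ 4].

13/9

P(V ≥ 4) = 9/37.
Σ U·P over the event = 1·(5/37) + 2·(4/37) = 13/37.
E[U | V ≥ 4] = (13/37) / (9/37) = 13/9.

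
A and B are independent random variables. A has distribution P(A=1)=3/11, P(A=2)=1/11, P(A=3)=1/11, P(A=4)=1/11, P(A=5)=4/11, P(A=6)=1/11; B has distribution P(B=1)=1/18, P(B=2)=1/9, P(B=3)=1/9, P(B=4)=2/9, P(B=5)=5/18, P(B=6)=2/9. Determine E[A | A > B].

5

P(A > B) = 59/198.
Summing A·P(x,y) over outcomes with A > B gives 295/198.
E[A | A > B] = (295/198) / (59/198) = 5.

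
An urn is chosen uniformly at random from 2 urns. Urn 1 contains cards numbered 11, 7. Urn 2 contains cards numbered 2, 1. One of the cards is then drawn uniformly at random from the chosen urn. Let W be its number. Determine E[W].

21/4

E[W | urn 1] = (11+7)/2 = 9.
E[W | urn 2] = (2+1)/2 = 3/2.
By the law of total expectation,
E[W] = (1/2)·(9) + (1/2)·(3/2) = 21/4.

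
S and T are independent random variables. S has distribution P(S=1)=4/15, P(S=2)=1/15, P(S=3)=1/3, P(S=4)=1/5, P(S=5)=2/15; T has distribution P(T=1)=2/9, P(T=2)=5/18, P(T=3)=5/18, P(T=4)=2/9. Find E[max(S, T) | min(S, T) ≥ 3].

353/90

P(min(S, T) ≥ 3) = 1/3.
Summing max(S,T)·P(x,y) over outcomes with min(S, T) ≥ 3 gives 353/270.
E[max(S, T) | min(S, T) ≥ 3] = (353/270) / (1/3) = 353/90.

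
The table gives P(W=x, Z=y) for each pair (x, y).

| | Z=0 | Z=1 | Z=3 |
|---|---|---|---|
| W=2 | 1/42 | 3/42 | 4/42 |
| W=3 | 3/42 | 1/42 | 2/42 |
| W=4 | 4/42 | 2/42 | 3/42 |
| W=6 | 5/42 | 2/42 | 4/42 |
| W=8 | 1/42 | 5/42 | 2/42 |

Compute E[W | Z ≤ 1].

134/27

P(Z ≤ 1) = 9/14.
Summing W·P(W=x,Z=y) over the conditioning event gives 67/21.
E[W | Z ≤ 1] = (67/21) / (9/14) = 134/27.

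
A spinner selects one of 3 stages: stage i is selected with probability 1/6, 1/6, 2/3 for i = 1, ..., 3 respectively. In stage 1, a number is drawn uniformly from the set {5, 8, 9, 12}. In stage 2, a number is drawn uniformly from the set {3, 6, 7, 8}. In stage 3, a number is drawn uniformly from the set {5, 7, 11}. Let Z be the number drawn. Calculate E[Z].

E[Z | stage 1] = (5+8+9+12)/4 = 17/2.
E[Z | stage 2] = (3+6+7+8)/4 = 6.
E[Z | stage 3] = (5+7+11)/3 = 23/3.
E[Z] = (1/6)·(17/2) + (1/6)·(6) + (2/3)·(23/3) = 271/36.

271/36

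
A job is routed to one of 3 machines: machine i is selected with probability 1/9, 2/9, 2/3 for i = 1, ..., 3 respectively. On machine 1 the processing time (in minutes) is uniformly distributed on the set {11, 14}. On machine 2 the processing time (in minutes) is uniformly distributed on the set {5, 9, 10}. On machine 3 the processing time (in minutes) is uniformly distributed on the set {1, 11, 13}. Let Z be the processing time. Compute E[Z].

157/18

E[Z | machine 1] = (11+14)/2 = 25/2.
E[Z | machine 2] = (5+9+10)/3 = 8.
E[Z | machine 3] = (1+11+13)/3 = 25/3.
E[Z] = (1/9)·(25/2) + (2/9)·(8) + (2/3)·(25/3) = 157/18.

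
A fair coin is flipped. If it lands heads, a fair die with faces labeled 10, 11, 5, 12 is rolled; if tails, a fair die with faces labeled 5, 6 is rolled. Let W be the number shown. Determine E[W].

E[W | heads] = (10+11+5+12)/4 = 19/2.
E[W | tails] = (5+6)/2 = 11/2.
By the law of total expectation,
E[W] = (1/2)·(19/2) + (1/2)·(11/2) = 15/2.

15/2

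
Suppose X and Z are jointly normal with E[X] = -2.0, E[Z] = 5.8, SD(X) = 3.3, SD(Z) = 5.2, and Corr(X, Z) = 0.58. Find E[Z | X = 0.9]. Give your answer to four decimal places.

The regression of Z on X has slope ρ·σ_Z/σ_X and passes through (μ_X, μ_Z).
E[Z | X=0.9] = 5.8 + (0.58)·(5.2/3.3)·(0.9 − (-2.0)) = 5.8 + (0.91394)·(2.9) = 8.4504.

8.4504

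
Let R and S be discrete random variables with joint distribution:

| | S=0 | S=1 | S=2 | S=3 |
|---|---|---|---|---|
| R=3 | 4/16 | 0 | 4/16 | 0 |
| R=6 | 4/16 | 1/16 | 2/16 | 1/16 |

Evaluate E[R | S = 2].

4

P(S = 2) = 3/8.
Σ R·P over the event = 3·(4/16) + 6·(2/16) = 3/2.
E[R | S = 2] = (3/2) / (3/8) = 4.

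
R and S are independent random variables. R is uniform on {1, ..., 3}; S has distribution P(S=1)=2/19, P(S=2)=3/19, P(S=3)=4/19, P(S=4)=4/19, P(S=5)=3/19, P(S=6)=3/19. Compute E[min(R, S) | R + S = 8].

5/2

P(R + S = 8) = 2/19.
Summing min(R,S)·P(x,y) over outcomes with R + S = 8 gives 5/19.
E[min(R, S) | R + S = 8] = (5/19) / (2/19) = 5/2.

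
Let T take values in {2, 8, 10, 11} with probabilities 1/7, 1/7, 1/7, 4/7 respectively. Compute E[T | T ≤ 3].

P(T ≤ 3) = 1/7.
Σ over the event: 2·1/7 = 2/7.
E[T | T ≤ 3] = (2/7) / (1/7) = 2.

2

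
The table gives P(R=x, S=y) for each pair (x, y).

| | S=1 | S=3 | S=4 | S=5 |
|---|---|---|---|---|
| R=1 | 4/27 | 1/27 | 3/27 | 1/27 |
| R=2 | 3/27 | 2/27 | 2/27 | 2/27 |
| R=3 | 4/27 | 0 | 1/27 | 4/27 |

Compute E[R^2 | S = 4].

10/3

P(S = 4) = 2/9.
Σ R^2·P over the event = 1·(3/27) + 4·(2/27) + 9·(1/27) = 20/27.
E[R^2 | S = 4] = (20/27) / (2/9) = 10/3.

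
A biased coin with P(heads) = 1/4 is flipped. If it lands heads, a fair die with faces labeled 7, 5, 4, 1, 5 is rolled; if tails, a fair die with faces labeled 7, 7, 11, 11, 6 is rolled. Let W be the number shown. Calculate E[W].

37/5

E[W | heads] = (7+5+4+1+5)/5 = 22/5.
E[W | tails] = (7+7+11+11+6)/5 = 42/5.
E[W] = (1/4)·(22/5) + (3/4)·(42/5) = 37/5.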